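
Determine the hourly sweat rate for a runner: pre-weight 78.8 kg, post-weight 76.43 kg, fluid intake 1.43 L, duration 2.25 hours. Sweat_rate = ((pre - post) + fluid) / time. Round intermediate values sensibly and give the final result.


Mass lost = 78.8 - 76.43 = 2.37 kg
Add fluid consumed: 2.37 + 1.43 = 3.8 L total sweat
Sweat rate = 3.8 / 2.25 = 1.689 L/h

1.689 L/h


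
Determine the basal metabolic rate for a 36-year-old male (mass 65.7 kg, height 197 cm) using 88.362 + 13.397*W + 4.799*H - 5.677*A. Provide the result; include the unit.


BMR = 88.362 + 13.397*65.7 + 4.799*197 - 5.677*36
= 1709.58 kcal/day

1709.58 kcal/day


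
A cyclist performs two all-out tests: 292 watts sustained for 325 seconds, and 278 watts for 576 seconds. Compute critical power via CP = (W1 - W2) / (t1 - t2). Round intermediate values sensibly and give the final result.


W1 = P1 * t1 = 292 * 325 = 94900 J
W2 = P2 * t2 = 278 * 576 = 160128 J
CP = (94900 - 160128) / (325 - 576)
= 259.87 W

259.87 W


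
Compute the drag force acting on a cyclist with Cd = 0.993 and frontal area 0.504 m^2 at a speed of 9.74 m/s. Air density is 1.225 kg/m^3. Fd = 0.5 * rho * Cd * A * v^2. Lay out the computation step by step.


Step 1: v^2 = 94.8676
Step 2: Fd = 0.5 * 1.225 * 0.993 * 0.504 * 94.8676
= 29.081 N

29.081 N


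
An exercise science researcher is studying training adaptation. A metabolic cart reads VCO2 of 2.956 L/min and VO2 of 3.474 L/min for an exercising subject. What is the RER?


RER = VCO2 / VO2 = 2.956 / 3.474 = 0.8509

0.8509


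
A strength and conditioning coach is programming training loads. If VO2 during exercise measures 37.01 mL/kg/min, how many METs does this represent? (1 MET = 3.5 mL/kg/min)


METs = VO2 / 3.5 = 37.01 / 3.5 = 10.57

10.57 METs


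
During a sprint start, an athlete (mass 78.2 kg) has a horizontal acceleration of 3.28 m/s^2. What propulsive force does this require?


Propulsive force = mass * acceleration
= 78.2 kg * 3.28 m/s^2
= 256.5 N

256.5 N


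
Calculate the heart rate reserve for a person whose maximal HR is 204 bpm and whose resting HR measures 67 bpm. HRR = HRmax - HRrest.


HRmax = 204 bpm
HRrest = 67 bpm
HRR = 204 - 67 = 137 bpm

137 bpm


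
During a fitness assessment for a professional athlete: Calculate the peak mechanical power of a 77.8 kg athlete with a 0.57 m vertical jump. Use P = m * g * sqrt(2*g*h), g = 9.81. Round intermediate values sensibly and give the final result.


First, sqrt(2gh) = sqrt(2 * 9.81 * 0.57)
= sqrt(11.1834) = 3.344159 m/s
Power = 77.8 * 9.81 * 3.344159 = 2552.32 W

2552.32 W


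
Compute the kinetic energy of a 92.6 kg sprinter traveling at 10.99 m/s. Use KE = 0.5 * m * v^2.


Velocity squared = 120.7801
KE = 0.5 * 92.6 * 120.7801 = 5592.12 J

5592.12 J


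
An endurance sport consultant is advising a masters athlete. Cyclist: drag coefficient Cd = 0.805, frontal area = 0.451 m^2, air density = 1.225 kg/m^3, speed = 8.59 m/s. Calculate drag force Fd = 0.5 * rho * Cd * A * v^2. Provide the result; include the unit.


v^2 = 8.59^2 = 73.7881
Fd = 0.5 * 1.225 * 0.805 * 0.451 * 73.7881
= 16.408 N

16.408 N


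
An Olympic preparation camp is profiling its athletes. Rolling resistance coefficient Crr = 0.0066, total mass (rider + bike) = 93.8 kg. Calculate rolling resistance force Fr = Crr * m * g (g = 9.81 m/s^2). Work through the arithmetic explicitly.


Fr = Crr * m * g
= 0.0066 * 93.8 * 9.81
= 6.073 N

6.073 N


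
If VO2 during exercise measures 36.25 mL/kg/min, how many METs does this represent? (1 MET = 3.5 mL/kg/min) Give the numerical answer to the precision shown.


METs = VO2 / 3.5 = 36.25 / 3.5 = 10.36

10.36 METs


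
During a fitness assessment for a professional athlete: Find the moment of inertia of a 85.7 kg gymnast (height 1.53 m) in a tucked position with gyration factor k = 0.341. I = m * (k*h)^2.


Radius of gyration = 0.341 * 1.53 = 0.52173 m
I = 85.7 * 0.52173^2
= 85.7 * 0.272202
= 23.328 kg*m^2

23.328 kg*m^2


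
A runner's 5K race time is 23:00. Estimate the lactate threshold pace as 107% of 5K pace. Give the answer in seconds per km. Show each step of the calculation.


Total race time = 23*60 + 0 = 1380 seconds
5K pace = 1380 / 5 = 276.0 sec/km
LT pace = 276.0 * 1.07 = 295.32 sec/km

295.32 s/km


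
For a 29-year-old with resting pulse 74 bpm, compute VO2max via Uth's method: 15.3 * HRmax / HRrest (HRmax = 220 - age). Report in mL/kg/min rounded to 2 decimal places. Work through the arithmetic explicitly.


Step 1: HRmax = 220 - 29 = 191 bpm
Step 2: Ratio = 191 / 74 = 2.5811
Step 3: VO2max = 15.3 * 2.5811 = 39.49 mL/kg/min

39.49 mL/kg/min


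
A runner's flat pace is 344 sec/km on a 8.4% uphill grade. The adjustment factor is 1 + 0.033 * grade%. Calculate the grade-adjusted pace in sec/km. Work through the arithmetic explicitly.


Factor = 1 + 0.033 * 8.4 = 1.2772
Adjusted pace = 344 * 1.2772
= 439.36 sec/km

439.36 s/km


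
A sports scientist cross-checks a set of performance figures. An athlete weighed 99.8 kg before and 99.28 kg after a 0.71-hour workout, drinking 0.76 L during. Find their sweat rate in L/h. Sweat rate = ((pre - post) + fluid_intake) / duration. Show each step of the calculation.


Body mass change = 0.52 kg
Total sweat loss = 0.52 + 0.76 = 1.28 L
Rate = 1.28 / 0.71 = 1.803 L/h

1.803 L/h


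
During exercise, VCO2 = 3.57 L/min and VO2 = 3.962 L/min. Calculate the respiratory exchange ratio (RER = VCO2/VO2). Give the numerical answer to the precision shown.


RER = VCO2 / VO2
= 3.57 / 3.962
= 0.9011

0.9011


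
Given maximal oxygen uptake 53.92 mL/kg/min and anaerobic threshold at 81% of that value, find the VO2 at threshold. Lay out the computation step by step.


Percentage as decimal = 0.81
VO2 at AT = 53.92 * 0.81 = 43.68 mL/kg/min

43.68 mL/kg/min


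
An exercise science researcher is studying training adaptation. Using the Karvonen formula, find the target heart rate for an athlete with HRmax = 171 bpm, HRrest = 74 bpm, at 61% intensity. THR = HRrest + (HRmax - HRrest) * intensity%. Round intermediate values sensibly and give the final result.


HRR = 171 - 74 = 97
THR = 74 + 97 * 0.61
= 74 + 59.17
= 133.17 bpm

133.17 bpm


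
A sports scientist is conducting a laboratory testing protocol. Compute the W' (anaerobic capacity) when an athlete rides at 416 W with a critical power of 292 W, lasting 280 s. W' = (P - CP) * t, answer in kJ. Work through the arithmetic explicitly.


Above-CP power = 124 W
Duration = 280 s
W' = 124 * 280 = 34720 J
Convert: 34720 / 1000 = 34.72 kJ

34.72 kJ


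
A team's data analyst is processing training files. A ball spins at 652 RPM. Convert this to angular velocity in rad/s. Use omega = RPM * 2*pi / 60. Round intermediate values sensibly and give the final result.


omega = 652 * 2 * pi / 60
= 652 * 6.28318531 / 60
= 4096.637 / 60
= 68.277 rad/s

68.277 rad/s


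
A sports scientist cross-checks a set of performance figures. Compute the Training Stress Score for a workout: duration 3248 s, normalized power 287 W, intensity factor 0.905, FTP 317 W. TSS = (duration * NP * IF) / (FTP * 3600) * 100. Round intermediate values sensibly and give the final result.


Product = 3248 * 287 * 0.905 = 843619.28
Base = 317 * 3600 = 1141200
TSS = 843619.28 / 1141200 * 100 = 73.92

73.92 TSS


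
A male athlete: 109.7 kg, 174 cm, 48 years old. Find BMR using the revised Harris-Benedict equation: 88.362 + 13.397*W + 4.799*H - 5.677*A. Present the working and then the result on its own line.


Intercept = 88.362
Weight contribution = 13.397 * 109.7 = 1469.6509
Height contribution = 4.799 * 174 = 835.026
Age contribution = 5.677 * 48 = 272.496
BMR = 88.362 + 1469.6509 + 835.026 - 272.496
= 2120.54 kcal/day

2120.54 kcal/day


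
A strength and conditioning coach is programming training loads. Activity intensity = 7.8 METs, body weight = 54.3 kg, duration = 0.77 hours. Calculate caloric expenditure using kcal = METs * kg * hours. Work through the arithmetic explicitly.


kcal = 7.8 * 54.3 * 0.77
= 423.54 * 0.77
= 326.13 kcal

326.13 kcal


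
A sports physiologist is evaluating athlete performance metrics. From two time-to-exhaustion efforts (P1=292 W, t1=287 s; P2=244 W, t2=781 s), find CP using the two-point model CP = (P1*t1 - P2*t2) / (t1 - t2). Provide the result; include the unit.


Work in trial 1 = 83804 J
Work in trial 2 = 190564 J
Delta work = -106760 J
Delta time = -494 s
CP = -106760 / -494 = 216.11 W

216.11 W


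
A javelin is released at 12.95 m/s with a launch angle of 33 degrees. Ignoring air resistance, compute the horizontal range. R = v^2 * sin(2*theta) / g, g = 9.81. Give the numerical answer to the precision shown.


Launch speed squared = 167.7025
sin(2 * 33 deg) = 0.913545
Range = 167.7025 * 0.913545 / 9.81
= 15.617 m

15.617 m


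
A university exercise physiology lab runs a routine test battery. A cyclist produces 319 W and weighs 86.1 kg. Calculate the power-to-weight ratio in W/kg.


P/W = power / mass
= 319 / 86.1
= 3.705 W/kg

3.705 W/kg


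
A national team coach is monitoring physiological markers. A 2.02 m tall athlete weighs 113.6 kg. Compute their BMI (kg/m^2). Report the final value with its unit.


height^2 = 4.0804 m^2
BMI = 113.6 / 4.0804 = 27.84 kg/m^2

27.84 kg/m^2


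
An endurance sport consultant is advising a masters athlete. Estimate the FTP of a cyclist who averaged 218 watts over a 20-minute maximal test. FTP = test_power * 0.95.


FTP = 218 * 0.95 = 207.1 W

207.1 W


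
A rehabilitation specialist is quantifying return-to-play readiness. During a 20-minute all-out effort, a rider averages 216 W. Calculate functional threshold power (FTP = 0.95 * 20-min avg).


FTP = 0.95 * 216
= 205.2 W

205.2 W


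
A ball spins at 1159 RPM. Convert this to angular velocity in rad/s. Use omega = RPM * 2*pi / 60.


omega = 1159 * 2 * pi / 60
= 1159 * 6.28318531 / 60
= 7282.212 / 60
= 121.37 rad/s

121.37 rad/s


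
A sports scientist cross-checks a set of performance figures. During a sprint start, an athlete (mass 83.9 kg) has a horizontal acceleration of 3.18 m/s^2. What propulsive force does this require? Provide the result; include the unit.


Propulsive force = mass * acceleration
= 83.9 kg * 3.18 m/s^2
= 266.8 N

266.8 N


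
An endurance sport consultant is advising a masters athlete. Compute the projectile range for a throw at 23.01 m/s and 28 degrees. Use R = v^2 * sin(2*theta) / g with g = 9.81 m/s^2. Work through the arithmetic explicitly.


Two times the angle = 56 degrees
sin(56) = 0.829038
R = 529.4601 * 0.829038 / 9.81 = 44.744 m

44.744 m


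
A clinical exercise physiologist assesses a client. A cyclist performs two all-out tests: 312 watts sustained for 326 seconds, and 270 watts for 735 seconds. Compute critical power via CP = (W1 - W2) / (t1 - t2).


W1 = P1 * t1 = 312 * 326 = 101712 J
W2 = P2 * t2 = 270 * 735 = 198450 J
CP = (101712 - 198450) / (326 - 735)
= 236.52 W

236.52 W


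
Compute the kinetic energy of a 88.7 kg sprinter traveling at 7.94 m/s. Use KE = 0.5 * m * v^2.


Velocity squared = 63.0436
KE = 0.5 * 88.7 * 63.0436 = 2795.98 J

2795.98 J


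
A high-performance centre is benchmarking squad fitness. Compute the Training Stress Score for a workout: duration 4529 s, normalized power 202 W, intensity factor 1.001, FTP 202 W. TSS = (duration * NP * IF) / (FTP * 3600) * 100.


Product = 4529 * 202 * 1.001 = 915772.858
Base = 202 * 3600 = 727200
TSS = 915772.858 / 727200 * 100 = 125.93

125.93 TSS


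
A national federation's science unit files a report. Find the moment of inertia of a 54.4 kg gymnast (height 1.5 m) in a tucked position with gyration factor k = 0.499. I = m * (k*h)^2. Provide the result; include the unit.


Radius of gyration = 0.499 * 1.5 = 0.7485 m
I = 54.4 * 0.7485^2
= 54.4 * 0.560252
= 30.478 kg*m^2

30.478 kg*m^2


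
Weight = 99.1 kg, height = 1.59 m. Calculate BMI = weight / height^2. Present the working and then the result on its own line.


height^2 = 1.59^2 = 2.5281
BMI = 99.1 / 2.5281 = 39.2 kg/m^2

39.2 kg/m^2


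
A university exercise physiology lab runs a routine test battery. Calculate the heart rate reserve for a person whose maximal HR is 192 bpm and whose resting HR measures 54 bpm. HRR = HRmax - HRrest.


HRmax = 192 bpm
HRrest = 54 bpm
HRR = 192 - 54 = 138 bpm

138 bpm


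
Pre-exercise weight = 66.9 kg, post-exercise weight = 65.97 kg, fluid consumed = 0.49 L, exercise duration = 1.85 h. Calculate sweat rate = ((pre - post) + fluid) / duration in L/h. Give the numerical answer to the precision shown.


Weight loss = 66.9 - 65.97 = 0.93 kg (approx L)
Total sweat = 0.93 + 0.49 = 1.42 L
Sweat rate = 1.42 / 1.85 = 0.768 L/h

0.768 L/h


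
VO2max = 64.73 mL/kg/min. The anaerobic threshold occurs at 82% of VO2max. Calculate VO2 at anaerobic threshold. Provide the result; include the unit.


AT fraction = 82 / 100 = 0.82
AT VO2 = 64.73 * 0.82
= 53.08 mL/kg/min

53.08 mL/kg/min


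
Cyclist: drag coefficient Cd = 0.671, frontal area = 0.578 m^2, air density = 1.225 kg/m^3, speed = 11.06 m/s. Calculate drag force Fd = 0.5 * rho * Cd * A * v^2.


v^2 = 11.06^2 = 122.3236
Fd = 0.5 * 1.225 * 0.671 * 0.578 * 122.3236
= 29.058 N

29.058 N


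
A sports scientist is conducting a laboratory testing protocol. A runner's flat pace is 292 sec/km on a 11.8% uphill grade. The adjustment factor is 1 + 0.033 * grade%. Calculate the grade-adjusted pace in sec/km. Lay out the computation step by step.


Factor = 1 + 0.033 * 11.8 = 1.3894
Adjusted pace = 292 * 1.3894
= 405.7 sec/km

405.7 s/km


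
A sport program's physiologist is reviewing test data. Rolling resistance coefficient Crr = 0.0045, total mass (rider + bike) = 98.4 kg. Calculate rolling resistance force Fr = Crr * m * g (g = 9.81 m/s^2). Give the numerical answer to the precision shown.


Fr = Crr * m * g
= 0.0045 * 98.4 * 9.81
= 4.344 N

4.344 N


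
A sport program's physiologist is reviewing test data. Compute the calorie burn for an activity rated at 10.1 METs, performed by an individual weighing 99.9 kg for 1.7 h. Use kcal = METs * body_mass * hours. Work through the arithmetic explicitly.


Product of METs and mass = 10.1 * 99.9 = 1008.99
Total kcal = 1008.99 * 1.7 = 1715.28 kcal

1715.28 kcal


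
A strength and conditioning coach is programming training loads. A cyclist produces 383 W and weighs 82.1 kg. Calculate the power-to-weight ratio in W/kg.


P/W = power / mass
= 383 / 82.1
= 4.665 W/kg

4.665 W/kg


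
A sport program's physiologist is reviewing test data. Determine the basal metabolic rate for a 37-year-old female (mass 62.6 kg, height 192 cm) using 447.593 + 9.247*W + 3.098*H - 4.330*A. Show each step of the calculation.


BMR = 447.593 + 9.247*62.6 + 3.098*192 - 4.330*37
= 1461.06 kcal/day

1461.06 kcal/day


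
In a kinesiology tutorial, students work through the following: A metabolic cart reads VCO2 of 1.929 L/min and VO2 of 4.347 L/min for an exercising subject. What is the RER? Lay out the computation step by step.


RER = VCO2 / VO2 = 1.929 / 4.347 = 0.4438

0.4438


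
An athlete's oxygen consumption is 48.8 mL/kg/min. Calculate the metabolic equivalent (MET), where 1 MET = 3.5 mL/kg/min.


MET = VO2 / 3.5
= 48.8 / 3.5
= 13.94 METs

13.94 METs


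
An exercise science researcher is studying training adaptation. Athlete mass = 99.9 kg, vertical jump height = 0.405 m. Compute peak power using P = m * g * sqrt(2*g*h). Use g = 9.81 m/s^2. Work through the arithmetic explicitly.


sqrt(2 * 9.81 * 0.405) = sqrt(7.9461) = 2.818883 m/s
P = 99.9 * 9.81 * 2.818883
= 2762.56 W

2762.56 W


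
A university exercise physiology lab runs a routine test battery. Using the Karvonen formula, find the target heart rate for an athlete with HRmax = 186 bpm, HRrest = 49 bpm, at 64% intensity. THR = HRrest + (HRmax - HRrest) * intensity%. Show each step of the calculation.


HRR = 186 - 49 = 137
THR = 49 + 137 * 0.64
= 49 + 87.68
= 136.68 bpm

136.68 bpm


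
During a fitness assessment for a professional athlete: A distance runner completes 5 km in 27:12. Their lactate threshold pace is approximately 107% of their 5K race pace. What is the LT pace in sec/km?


Convert to seconds: 27 min 12 s = 1632 s
Pace per km = 1632 / 5 = 326.4 s/km
LT pace = 326.4 * 1.07 = 349.25 s/km

349.25 s/km


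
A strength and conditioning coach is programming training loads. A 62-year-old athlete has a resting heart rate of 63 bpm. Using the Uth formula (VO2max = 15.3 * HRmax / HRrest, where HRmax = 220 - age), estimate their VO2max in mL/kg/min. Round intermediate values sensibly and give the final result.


HRmax = 220 - 62 = 158 bpm
Ratio = HRmax / HRrest = 158 / 63 = 2.5079
VO2max = 15.3 * 2.5079 = 38.37 mL/kg/min

38.37 mL/kg/min


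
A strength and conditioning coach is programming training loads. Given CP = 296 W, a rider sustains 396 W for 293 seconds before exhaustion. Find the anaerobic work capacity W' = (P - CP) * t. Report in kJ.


Excess power = 396 - 296 = 100 W
Work above CP = 100 * 293 = 29300 J
W' = 29.3 kJ

29.3 kJ


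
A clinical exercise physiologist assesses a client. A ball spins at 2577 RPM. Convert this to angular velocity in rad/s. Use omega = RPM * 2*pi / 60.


omega = 2577 * 2 * pi / 60
= 2577 * 6.28318531 / 60
= 16191.769 / 60
= 269.863 rad/s

269.863 rad/s


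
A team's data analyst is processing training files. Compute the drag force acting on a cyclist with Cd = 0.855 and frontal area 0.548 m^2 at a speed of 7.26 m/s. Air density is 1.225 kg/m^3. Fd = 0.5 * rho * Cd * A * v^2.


Step 1: v^2 = 52.7076
Step 2: Fd = 0.5 * 1.225 * 0.855 * 0.548 * 52.7076
= 15.126 N

15.126 N


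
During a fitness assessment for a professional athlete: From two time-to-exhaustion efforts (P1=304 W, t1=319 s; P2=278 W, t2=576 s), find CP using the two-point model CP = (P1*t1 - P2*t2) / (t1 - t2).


Work in trial 1 = 96976 J
Work in trial 2 = 160128 J
Delta work = -63152 J
Delta time = -257 s
CP = -63152 / -257 = 245.73 W

245.73 W


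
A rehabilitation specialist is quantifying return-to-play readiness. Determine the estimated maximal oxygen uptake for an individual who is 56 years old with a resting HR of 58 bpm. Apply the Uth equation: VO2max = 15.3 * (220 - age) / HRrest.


HRmax = 220 - 56 = 164
VO2max = 15.3 * (164 / 58)
= 15.3 * 2.8276
= 43.26 mL/kg/min

43.26 mL/kg/min


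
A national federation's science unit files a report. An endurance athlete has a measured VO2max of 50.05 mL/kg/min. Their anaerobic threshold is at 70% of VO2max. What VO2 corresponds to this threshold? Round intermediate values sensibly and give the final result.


Anaerobic threshold VO2 = VO2max * 70%
= 50.05 * 0.7
= 35.04 mL/kg/min

35.04 mL/kg/min


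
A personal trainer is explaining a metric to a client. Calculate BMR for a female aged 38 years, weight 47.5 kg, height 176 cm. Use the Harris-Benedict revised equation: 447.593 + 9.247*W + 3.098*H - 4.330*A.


Substituting values:
W term = 9.247 * 47.5 = 439.2325
H term = 3.098 * 176 = 545.248
A term = 4.330 * 38 = 164.54
BMR = 1267.53 kcal/day

1267.53 kcal/day


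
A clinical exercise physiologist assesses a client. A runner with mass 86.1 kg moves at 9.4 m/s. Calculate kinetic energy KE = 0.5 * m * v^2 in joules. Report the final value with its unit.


v^2 = 9.4^2 = 88.36
KE = 0.5 * 86.1 * 88.36
= 3803.9 J

3803.9 J


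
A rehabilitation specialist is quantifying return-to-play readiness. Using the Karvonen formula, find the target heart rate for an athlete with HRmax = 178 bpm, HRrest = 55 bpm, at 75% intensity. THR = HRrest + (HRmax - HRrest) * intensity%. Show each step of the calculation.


HRR = 178 - 55 = 123
THR = 55 + 123 * 0.75
= 55 + 92.25
= 147.25 bpm

147.25 bpm


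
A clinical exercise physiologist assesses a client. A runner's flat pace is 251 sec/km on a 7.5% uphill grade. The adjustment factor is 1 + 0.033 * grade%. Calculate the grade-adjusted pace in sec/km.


Factor = 1 + 0.033 * 7.5 = 1.2475
Adjusted pace = 251 * 1.2475
= 313.12 sec/km

313.12 s/km


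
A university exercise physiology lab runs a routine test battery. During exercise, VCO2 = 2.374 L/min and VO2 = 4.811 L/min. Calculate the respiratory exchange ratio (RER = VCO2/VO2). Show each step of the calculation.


RER = VCO2 / VO2
= 2.374 / 4.811
= 0.4935

0.4935


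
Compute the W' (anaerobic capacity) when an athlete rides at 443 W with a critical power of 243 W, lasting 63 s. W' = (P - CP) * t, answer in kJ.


Above-CP power = 200 W
Duration = 63 s
W' = 200 * 63 = 12600 J
Convert: 12600 / 1000 = 12.6 kJ

12.6 kJ


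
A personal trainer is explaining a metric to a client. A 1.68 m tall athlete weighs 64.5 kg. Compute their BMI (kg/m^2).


height^2 = 2.8224 m^2
BMI = 64.5 / 2.8224 = 22.85 kg/m^2

22.85 kg/m^2


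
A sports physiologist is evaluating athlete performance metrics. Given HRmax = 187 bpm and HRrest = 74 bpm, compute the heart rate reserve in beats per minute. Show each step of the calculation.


Heart rate reserve = maximum HR minus resting HR
HRR = 187 - 74 = 113 bpm

113 bpm


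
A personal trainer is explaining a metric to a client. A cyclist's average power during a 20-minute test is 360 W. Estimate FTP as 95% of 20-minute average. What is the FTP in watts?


FTP = 20-min power * 0.95
= 360 * 0.95
= 342.0 W

342.0 W


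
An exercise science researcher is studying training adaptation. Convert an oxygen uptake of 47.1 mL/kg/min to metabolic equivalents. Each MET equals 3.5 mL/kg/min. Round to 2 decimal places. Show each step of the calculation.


One MET = 3.5 mL/kg/min
Number of METs = 47.1 / 3.5
= 13.46 METs

13.46 METs


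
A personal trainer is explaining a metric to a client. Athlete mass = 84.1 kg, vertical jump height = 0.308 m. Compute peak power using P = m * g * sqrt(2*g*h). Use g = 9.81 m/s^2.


sqrt(2 * 9.81 * 0.308) = sqrt(6.04296) = 2.458243 m/s
P = 84.1 * 9.81 * 2.458243
= 2028.1 W

2028.1 W


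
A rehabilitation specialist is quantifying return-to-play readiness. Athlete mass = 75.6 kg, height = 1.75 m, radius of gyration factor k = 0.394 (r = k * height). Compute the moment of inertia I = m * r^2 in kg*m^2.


r = k * height = 0.394 * 1.75 = 0.6895 m
r^2 = 0.6895^2 = 0.47541
I = 75.6 * 0.47541 = 35.941 kg*m^2

35.941 kg*m^2


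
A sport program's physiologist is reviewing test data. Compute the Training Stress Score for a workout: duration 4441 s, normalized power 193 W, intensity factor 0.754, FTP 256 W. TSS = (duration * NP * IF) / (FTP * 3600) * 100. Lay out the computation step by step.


Product = 4441 * 193 * 0.754 = 646263.202
Base = 256 * 3600 = 921600
TSS = 646263.202 / 921600 * 100 = 70.12

70.12 TSS


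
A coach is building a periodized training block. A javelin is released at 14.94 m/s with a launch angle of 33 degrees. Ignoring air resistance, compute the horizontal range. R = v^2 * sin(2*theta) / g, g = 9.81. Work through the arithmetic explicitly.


Launch speed squared = 223.2036
sin(2 * 33 deg) = 0.913545
Range = 223.2036 * 0.913545 / 9.81
= 20.786 m

20.786 m


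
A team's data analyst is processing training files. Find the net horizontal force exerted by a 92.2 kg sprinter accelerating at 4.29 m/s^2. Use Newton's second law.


Newton's second law: F = m * a
F = 92.2 * 4.29 = 395.54 N

395.54 N


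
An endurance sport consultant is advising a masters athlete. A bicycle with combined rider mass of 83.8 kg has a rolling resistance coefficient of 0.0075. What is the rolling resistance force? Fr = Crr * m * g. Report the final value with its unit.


Fr = 0.0075 * 83.8 * 9.81
= 0.6285 * 9.81
= 6.166 N

6.166 N


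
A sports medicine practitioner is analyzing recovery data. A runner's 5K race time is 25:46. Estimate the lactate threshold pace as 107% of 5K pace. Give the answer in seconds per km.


Total race time = 25*60 + 46 = 1546 seconds
5K pace = 1546 / 5 = 309.2 sec/km
LT pace = 309.2 * 1.07 = 330.84 sec/km

330.84 s/km


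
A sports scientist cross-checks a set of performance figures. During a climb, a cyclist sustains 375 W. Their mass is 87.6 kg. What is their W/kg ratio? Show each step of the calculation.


Power-to-weight = 375 W / 87.6 kg
= 4.281 W/kg

4.281 W/kg


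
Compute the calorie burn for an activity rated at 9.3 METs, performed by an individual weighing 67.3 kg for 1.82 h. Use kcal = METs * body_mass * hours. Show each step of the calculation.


Product of METs and mass = 9.3 * 67.3 = 625.89
Total kcal = 625.89 * 1.82 = 1139.12 kcal

1139.12 kcal


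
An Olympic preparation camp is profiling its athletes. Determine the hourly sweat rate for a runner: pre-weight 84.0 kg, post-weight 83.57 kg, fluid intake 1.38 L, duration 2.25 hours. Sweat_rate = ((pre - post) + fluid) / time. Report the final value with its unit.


Mass lost = 84.0 - 83.57 = 0.43 kg
Add fluid consumed: 0.43 + 1.38 = 1.81 L total sweat
Sweat rate = 1.81 / 2.25 = 0.804 L/h

0.804 L/h


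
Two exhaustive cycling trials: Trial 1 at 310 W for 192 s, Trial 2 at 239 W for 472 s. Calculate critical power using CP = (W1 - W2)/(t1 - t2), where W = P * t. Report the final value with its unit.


W1 = 310 * 192 = 59520 J
W2 = 239 * 472 = 112808 J
CP = (59520 - 112808) / (192 - 472)
= -53288 / -280
= 190.31 W

190.31 W


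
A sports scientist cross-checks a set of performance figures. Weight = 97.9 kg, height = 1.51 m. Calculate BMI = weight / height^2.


height^2 = 1.51^2 = 2.2801
BMI = 97.9 / 2.2801 = 42.94 kg/m^2

42.94 kg/m^2


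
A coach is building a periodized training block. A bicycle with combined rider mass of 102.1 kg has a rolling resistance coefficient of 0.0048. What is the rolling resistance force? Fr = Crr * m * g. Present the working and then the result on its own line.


Fr = 0.0048 * 102.1 * 9.81
= 0.49008 * 9.81
= 4.808 N

4.808 N


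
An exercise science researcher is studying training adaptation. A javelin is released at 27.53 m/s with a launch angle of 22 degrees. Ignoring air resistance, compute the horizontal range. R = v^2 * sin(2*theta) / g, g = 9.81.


Launch speed squared = 757.9009
sin(2 * 22 deg) = 0.694658
Range = 757.9009 * 0.694658 / 9.81
= 53.668 m

53.668 m


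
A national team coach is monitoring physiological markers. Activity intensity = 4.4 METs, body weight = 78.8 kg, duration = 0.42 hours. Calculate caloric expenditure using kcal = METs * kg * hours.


kcal = 4.4 * 78.8 * 0.42
= 346.72 * 0.42
= 145.62 kcal

145.62 kcal


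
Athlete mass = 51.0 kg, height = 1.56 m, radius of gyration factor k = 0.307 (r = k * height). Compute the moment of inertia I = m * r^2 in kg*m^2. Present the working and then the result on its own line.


r = k * height = 0.307 * 1.56 = 0.47892 m
r^2 = 0.47892^2 = 0.229364
I = 51.0 * 0.229364 = 11.698 kg*m^2

11.698 kg*m^2


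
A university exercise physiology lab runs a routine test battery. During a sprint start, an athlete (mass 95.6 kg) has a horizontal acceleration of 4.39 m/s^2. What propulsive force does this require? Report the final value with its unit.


Propulsive force = mass * acceleration
= 95.6 kg * 4.39 m/s^2
= 419.68 N

419.68 N


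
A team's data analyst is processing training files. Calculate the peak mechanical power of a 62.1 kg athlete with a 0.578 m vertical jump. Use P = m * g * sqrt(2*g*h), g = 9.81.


First, sqrt(2gh) = sqrt(2 * 9.81 * 0.578)
= sqrt(11.34036) = 3.367545 m/s
Power = 62.1 * 9.81 * 3.367545 = 2051.51 W

2051.51 W


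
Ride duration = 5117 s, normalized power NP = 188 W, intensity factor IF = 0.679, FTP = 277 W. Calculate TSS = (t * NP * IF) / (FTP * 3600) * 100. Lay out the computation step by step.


Numerator = 5117 * 188 * 0.679 = 653195.284
Denominator = 277 * 3600 = 997200
TSS = 653195.284 / 997200 * 100
= 65.5

65.5 TSS


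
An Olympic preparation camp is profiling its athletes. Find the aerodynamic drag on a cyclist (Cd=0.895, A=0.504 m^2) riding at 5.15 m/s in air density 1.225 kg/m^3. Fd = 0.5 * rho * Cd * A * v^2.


Fd = 0.5 * 1.225 * 0.895 * 0.504 * 5.15^2
= 0.5 * 1.225 * 0.895 * 0.504 * 26.5225
= 7.328 N

7.328 N


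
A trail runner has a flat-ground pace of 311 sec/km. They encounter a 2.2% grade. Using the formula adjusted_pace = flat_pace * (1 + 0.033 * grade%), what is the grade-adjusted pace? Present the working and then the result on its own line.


Grade factor = 1 + 0.033 * 2.2 = 1.0726
Adjusted = 311 * 1.0726 = 333.58 sec/km

333.58 s/km


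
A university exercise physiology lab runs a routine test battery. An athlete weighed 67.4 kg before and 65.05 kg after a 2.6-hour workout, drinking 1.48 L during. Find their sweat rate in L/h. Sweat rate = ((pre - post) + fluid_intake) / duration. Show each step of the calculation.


Body mass change = 2.35 kg
Total sweat loss = 2.35 + 1.48 = 3.83 L
Rate = 3.83 / 2.6 = 1.473 L/h

1.473 L/h


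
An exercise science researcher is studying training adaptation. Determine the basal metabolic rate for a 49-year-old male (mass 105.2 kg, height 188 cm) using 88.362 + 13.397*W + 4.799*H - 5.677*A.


BMR = 88.362 + 13.397*105.2 + 4.799*188 - 5.677*49
= 2121.77 kcal/day

2121.77 kcal/day


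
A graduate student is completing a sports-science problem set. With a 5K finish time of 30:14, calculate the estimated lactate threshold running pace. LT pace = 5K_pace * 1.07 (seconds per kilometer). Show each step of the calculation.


Race duration = 1814 s for 5 km
Average pace = 1814 / 5 = 362.8 s/km
LT pace = 362.8 * 1.07
= 388.2 s/km

388.2 s/km


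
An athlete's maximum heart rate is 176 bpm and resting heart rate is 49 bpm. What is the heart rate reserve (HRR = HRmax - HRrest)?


HRR = HRmax - HRrest
= 176 - 49
= 127 bpm

127 bpm


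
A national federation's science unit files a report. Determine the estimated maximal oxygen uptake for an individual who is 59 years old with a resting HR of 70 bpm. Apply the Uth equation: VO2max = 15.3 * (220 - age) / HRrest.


HRmax = 220 - 59 = 161
VO2max = 15.3 * (161 / 70)
= 15.3 * 2.3
= 35.19 mL/kg/min

35.19 mL/kg/min


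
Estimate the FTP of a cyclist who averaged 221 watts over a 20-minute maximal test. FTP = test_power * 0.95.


FTP = 221 * 0.95 = 209.95 W

209.95 W


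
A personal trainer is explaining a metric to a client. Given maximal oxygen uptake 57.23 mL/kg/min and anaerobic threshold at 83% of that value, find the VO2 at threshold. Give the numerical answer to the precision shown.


Percentage as decimal = 0.83
VO2 at AT = 57.23 * 0.83 = 47.5 mL/kg/min

47.5 mL/kg/min


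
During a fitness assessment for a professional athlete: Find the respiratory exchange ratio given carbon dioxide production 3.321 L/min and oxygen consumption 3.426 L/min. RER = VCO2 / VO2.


VCO2 = 3.321 L/min
VO2 = 3.426 L/min
RER = 3.321 / 3.426 = 0.9694

0.9694


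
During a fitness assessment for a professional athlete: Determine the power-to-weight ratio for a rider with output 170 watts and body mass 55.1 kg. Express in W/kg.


P/W = 170 / 55.1 = 3.085 W/kg

3.085 W/kg


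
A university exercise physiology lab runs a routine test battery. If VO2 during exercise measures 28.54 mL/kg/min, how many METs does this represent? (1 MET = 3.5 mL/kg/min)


METs = VO2 / 3.5 = 28.54 / 3.5 = 8.15

8.15 METs


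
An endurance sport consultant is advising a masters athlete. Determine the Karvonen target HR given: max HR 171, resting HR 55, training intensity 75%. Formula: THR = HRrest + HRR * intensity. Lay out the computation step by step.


HRR = HRmax - HRrest = 171 - 55 = 116
THR = 55 + 116 * 0.75
= 142.0 bpm

142.0 bpm


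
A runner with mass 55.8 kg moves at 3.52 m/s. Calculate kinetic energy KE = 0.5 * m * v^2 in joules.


v^2 = 3.52^2 = 12.3904
KE = 0.5 * 55.8 * 12.3904
= 345.69 J

345.69 J


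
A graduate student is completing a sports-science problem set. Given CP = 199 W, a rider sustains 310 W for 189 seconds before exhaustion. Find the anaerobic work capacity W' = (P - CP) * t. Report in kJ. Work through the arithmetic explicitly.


Excess power = 310 - 199 = 111 W
Work above CP = 111 * 189 = 20979 J
W' = 20.979 kJ

20.979 kJ


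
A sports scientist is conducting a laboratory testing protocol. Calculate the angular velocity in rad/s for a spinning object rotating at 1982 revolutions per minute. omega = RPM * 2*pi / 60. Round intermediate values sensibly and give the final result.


omega = RPM * 2*pi / 60
= 1982 * 6.28318531 / 60
= 207.555 rad/s

207.555 rad/s


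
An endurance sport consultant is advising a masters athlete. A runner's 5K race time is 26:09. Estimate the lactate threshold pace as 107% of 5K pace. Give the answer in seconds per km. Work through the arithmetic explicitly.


Total race time = 26*60 + 9 = 1569 seconds
5K pace = 1569 / 5 = 313.8 sec/km
LT pace = 313.8 * 1.07 = 335.77 sec/km

335.77 s/km


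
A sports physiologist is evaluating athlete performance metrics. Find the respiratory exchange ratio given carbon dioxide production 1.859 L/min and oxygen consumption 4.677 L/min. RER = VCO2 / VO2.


VCO2 = 1.859 L/min
VO2 = 4.677 L/min
RER = 1.859 / 4.677 = 0.3975

0.3975


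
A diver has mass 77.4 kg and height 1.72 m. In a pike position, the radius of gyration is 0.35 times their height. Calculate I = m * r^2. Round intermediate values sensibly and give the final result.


r = 0.35 * 1.72 = 0.602 m
I = m * r^2 = 77.4 * 0.362404 = 28.05 kg*m^2

28.05 kg*m^2


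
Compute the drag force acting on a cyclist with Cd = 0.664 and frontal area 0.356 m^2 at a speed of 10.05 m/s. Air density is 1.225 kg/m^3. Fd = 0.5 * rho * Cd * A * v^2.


Step 1: v^2 = 101.0025
Step 2: Fd = 0.5 * 1.225 * 0.664 * 0.356 * 101.0025
= 14.624 N

14.624 N


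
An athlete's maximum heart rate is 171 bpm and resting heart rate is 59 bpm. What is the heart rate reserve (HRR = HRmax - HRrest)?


HRR = HRmax - HRrest
= 171 - 59
= 112 bpm

112 bpm


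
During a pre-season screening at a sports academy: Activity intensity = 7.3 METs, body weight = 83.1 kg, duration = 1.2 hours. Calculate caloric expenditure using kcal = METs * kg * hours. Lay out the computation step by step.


kcal = 7.3 * 83.1 * 1.2
= 606.63 * 1.2
= 727.96 kcal

727.96 kcal


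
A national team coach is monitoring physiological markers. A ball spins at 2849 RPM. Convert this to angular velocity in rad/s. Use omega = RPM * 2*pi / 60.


omega = 2849 * 2 * pi / 60
= 2849 * 6.28318531 / 60
= 17900.795 / 60
= 298.347 rad/s

298.347 rad/s


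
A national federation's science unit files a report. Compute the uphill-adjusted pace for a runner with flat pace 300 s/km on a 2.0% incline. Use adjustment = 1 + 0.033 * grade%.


Adjustment factor = 1 + 0.033 * 2.0 = 1.066
Grade-adjusted pace = 300 * 1.066 = 319.8 s/km

319.8 s/km


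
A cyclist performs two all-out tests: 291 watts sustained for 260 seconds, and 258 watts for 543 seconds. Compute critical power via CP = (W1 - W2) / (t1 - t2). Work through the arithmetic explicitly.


W1 = P1 * t1 = 291 * 260 = 75660 J
W2 = P2 * t2 = 258 * 543 = 140094 J
CP = (75660 - 140094) / (260 - 543)
= 227.68 W

227.68 W


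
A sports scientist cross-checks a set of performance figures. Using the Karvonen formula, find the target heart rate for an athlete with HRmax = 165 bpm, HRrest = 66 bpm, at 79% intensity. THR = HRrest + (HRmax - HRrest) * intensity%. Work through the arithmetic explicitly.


HRR = 165 - 66 = 99
THR = 66 + 99 * 0.79
= 66 + 78.21
= 144.21 bpm

144.21 bpm


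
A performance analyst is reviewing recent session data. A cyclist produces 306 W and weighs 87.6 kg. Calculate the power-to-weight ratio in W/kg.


P/W = power / mass
= 306 / 87.6
= 3.493 W/kg

3.493 W/kg


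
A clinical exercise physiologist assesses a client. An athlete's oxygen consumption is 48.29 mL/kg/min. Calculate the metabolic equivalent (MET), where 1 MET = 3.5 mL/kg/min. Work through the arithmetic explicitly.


MET = VO2 / 3.5
= 48.29 / 3.5
= 13.8 METs

13.8 METs


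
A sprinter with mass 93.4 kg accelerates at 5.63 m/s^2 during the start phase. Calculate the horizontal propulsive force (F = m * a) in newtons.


F = m * a
= 93.4 * 5.63
= 525.84 N

525.84 N


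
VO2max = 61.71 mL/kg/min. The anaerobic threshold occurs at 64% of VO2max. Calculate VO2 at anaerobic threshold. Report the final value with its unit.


AT fraction = 64 / 100 = 0.64
AT VO2 = 61.71 * 0.64
= 39.49 mL/kg/min

39.49 mL/kg/min


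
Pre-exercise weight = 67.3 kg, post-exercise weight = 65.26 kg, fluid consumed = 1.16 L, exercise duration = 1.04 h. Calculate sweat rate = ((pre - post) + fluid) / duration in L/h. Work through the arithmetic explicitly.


Weight loss = 67.3 - 65.26 = 2.04 kg (approx L)
Total sweat = 2.04 + 1.16 = 3.2 L
Sweat rate = 3.2 / 1.04 = 3.077 L/h

3.077 L/h


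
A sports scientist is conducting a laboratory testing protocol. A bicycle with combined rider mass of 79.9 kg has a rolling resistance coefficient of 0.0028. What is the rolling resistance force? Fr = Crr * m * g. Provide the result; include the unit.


Fr = 0.0028 * 79.9 * 9.81
= 0.22372 * 9.81
= 2.195 N

2.195 N


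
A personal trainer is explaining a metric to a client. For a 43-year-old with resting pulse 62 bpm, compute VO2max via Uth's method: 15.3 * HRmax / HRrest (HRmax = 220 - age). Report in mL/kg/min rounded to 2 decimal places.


Step 1: HRmax = 220 - 43 = 177 bpm
Step 2: Ratio = 177 / 62 = 2.8548
Step 3: VO2max = 15.3 * 2.8548 = 43.68 mL/kg/min

43.68 mL/kg/min


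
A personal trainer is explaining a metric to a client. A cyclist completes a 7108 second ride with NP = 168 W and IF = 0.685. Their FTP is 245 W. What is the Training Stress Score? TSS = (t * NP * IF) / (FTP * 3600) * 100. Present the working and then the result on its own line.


t * NP * IF = 7108 * 168 * 0.685 = 817988.64
FTP * 3600 = 882000
TSS = (817988.64 / 882000) * 100 = 92.74

92.74 TSS


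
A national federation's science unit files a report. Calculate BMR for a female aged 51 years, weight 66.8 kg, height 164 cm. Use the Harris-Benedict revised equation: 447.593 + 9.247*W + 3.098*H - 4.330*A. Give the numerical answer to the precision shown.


Substituting values:
W term = 9.247 * 66.8 = 617.6996
H term = 3.098 * 164 = 508.072
A term = 4.330 * 51 = 220.83
BMR = 1352.53 kcal/day

1352.53 kcal/day


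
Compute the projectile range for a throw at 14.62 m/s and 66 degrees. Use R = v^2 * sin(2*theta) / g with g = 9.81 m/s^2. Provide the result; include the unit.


Two times the angle = 132 degrees
sin(132) = 0.743145
R = 213.7444 * 0.743145 / 9.81 = 16.192 m

16.192 m


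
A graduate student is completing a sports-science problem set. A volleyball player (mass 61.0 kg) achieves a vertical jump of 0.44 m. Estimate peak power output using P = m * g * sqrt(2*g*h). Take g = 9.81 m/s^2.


2 * g * h = 2 * 9.81 * 0.44 = 8.6328
sqrt(8.6328) = 2.938163 m/s
P = 61.0 * 9.81 * 2.938163 = 1758.23 W

1758.23 W


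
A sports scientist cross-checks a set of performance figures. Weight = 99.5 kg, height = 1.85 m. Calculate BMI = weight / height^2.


height^2 = 1.85^2 = 3.4225
BMI = 99.5 / 3.4225 = 29.07 kg/m^2

29.07 kg/m^2


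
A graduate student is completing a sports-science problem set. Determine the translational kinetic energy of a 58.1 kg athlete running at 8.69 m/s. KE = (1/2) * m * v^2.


KE = 0.5 * m * v^2
= 0.5 * 58.1 * 8.69^2
= 0.5 * 58.1 * 75.5161
= 2193.74 J

2193.74 J


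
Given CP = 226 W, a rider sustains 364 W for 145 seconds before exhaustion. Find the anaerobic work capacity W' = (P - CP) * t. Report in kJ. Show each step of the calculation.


Excess power = 364 - 226 = 138 W
Work above CP = 138 * 145 = 20010 J
W' = 20.01 kJ

20.01 kJ


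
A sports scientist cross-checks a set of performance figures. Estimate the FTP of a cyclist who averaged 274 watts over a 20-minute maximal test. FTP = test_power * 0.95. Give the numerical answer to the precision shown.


FTP = 274 * 0.95 = 260.3 W

260.3 W
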